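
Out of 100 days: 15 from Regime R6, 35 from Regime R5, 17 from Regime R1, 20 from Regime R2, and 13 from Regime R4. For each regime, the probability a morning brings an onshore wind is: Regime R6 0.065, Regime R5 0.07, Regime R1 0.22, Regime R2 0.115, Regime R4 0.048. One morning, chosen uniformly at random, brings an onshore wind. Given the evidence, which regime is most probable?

Compute prior × likelihood for every hypothesis:
  Regime R6: 0.15 × 0.065 = 0.00975
  Regime R5: 0.35 × 0.07 = 0.0245
  Regime R1: 0.17 × 0.22 = 0.0374
  Regime R2: 0.2 × 0.115 = 0.023
  Regime R4: 0.13 × 0.048 = 0.00624
Sum = 0.10089.
Largest term belongs to Regime R1, so Regime R1 is most probable.

Regime R1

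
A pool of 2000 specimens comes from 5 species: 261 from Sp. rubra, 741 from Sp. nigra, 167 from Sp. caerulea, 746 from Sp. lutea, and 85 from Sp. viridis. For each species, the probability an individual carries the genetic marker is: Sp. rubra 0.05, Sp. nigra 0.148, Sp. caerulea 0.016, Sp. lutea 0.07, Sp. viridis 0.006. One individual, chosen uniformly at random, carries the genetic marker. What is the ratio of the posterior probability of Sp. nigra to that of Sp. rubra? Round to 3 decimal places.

8.404

Compute prior × likelihood for every hypothesis:
  Sp. rubra: 0.1305 × 0.05 = 0.006525
  Sp. nigra: 0.3705 × 0.148 = 0.054834
  Sp. caerulea: 0.0835 × 0.016 = 0.001336
  Sp. lutea: 0.373 × 0.07 = 0.02611
  Sp. viridis: 0.0425 × 0.006 = 0.000255
Total = 0.08906.
The ratio is 0.054834 / 0.006525 (the normalizer cancels) = 8.404.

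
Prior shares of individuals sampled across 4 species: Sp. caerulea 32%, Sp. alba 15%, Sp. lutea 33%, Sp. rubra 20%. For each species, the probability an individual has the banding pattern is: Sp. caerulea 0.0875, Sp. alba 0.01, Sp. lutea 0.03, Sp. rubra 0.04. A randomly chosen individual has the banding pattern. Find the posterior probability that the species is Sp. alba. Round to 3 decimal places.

0.032

Compute prior × likelihood for every hypothesis:
  Sp. caerulea: 0.32 × 0.0875 = 0.028
  Sp. alba: 0.15 × 0.01 = 0.0015
  Sp. lutea: 0.33 × 0.03 = 0.0099
  Sp. rubra: 0.2 × 0.04 = 0.008
Total = 0.0474.
P(Sp. alba | evidence) = 0.0015 / 0.0474 ≈ 0.032.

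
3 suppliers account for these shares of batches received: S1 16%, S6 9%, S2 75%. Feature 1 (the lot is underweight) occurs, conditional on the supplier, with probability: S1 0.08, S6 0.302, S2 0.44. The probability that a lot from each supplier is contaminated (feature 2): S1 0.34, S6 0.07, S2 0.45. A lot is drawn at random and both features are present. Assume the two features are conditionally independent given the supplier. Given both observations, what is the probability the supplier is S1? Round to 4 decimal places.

By Bayes' rule, posterior ∝ prior × likelihood:
  S1: 0.16 × 0.08 × 0.34 = 0.004352
  S6: 0.09 × 0.302 × 0.07 = 0.0019026
  S2: 0.75 × 0.44 × 0.45 = 0.1485
Sum = 0.1547546.
P(S1 | evidence) = 0.004352 / 0.1547546 ≈ 0.0281.

0.0281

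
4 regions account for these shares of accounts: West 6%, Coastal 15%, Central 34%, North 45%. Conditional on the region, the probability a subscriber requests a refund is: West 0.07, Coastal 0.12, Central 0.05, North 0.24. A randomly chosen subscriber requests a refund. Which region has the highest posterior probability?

North

By Bayes' rule, posterior ∝ prior × likelihood:
  West: 0.06 × 0.07 = 0.0042
  Coastal: 0.15 × 0.12 = 0.018
  Central: 0.34 × 0.05 = 0.017
  North: 0.45 × 0.24 = 0.108
Total = 0.1472.
Largest term belongs to North, so North is most probable.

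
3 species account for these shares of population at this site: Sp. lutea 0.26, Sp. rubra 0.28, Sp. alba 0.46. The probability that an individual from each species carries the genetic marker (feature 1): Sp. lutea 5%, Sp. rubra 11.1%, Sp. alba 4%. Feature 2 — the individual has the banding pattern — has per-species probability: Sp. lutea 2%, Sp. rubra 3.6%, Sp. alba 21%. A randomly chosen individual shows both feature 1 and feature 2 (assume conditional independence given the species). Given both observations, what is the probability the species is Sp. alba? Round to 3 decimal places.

Prior × likelihood for each hypothesis:
  Sp. lutea: 0.26 × 0.05 × 0.02 = 0.00026
  Sp. rubra: 0.28 × 0.111 × 0.036 = 0.00111888
  Sp. alba: 0.46 × 0.04 × 0.21 = 0.003864
Sum = 0.00524288.
P(Sp. alba | evidence) = 0.003864 / 0.00524288 ≈ 0.737.

0.737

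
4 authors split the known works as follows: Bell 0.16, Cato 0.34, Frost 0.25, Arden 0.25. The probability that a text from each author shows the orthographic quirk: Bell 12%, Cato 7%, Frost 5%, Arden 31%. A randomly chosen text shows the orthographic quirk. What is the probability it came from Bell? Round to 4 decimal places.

0.1444

Prior × likelihood for each hypothesis:
  Bell: 0.16 × 0.12 = 0.0192
  Cato: 0.34 × 0.07 = 0.0238
  Frost: 0.25 × 0.05 = 0.0125
  Arden: 0.25 × 0.31 = 0.0775
Total = 0.133.
P(Bell | evidence) = 0.0192 / 0.133 ≈ 0.1444.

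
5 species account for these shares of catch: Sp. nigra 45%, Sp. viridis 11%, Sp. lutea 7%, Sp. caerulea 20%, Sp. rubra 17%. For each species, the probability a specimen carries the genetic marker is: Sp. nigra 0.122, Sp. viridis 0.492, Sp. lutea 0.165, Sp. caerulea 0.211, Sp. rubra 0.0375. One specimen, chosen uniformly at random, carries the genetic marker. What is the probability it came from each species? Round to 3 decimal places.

Sp. nigra 0.325, Sp. viridis 0.320, Sp. lutea 0.068, Sp. caerulea 0.249, Sp. rubra 0.038

Prior × likelihood for each hypothesis:
  Sp. nigra: 0.45 × 0.122 = 0.0549
  Sp. viridis: 0.11 × 0.492 = 0.05412
  Sp. lutea: 0.07 × 0.165 = 0.01155
  Sp. caerulea: 0.2 × 0.211 = 0.0422
  Sp. rubra: 0.17 × 0.0375 = 0.006375
Sum = 0.169145.
P(Sp. nigra | marker) = 0.0549/0.169145 ≈ 0.325
P(Sp. viridis | marker) = 0.05412/0.169145 ≈ 0.320
P(Sp. lutea | marker) = 0.01155/0.169145 ≈ 0.068
P(Sp. caerulea | marker) = 0.0422/0.169145 ≈ 0.249
P(Sp. rubra | marker) = 0.006375/0.169145 ≈ 0.038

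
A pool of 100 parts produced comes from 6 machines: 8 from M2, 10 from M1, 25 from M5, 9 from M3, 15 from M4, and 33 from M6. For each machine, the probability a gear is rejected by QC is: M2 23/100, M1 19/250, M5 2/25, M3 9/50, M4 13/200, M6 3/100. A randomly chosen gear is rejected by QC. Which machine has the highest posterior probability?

M5

Unnormalized posteriors (prior × likelihood):
  M2: 0.08 × 0.23 = 0.0184
  M1: 0.1 × 0.076 = 0.0076
  M5: 0.25 × 0.08 = 0.02
  M3: 0.09 × 0.18 = 0.0162
  M4: 0.15 × 0.065 = 0.00975
  M6: 0.33 × 0.03 = 0.0099
Sum = 0.08185.
Largest term belongs to M5, so M5 is most probable.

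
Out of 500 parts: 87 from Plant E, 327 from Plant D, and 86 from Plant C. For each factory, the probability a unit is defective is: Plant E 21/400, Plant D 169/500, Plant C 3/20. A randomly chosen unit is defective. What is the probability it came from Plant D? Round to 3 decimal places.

Unnormalized posteriors (prior × likelihood):
  Plant E: 0.174 × 0.0525 = 0.009135
  Plant D: 0.654 × 0.338 = 0.221052
  Plant C: 0.172 × 0.15 = 0.0258
Total = 0.255987.
P(Plant D | evidence) = 0.221052 / 0.255987 ≈ 0.864.

0.864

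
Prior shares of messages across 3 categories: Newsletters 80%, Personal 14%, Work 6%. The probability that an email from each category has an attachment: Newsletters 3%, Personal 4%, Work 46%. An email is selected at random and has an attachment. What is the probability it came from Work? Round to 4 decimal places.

0.4825

Unnormalized posteriors (prior × likelihood):
  Newsletters: 0.8 × 0.03 = 0.024
  Personal: 0.14 × 0.04 = 0.0056
  Work: 0.06 × 0.46 = 0.0276
Normalizing constant = 0.0572.
P(Work | evidence) = 0.0276 / 0.0572 ≈ 0.4825.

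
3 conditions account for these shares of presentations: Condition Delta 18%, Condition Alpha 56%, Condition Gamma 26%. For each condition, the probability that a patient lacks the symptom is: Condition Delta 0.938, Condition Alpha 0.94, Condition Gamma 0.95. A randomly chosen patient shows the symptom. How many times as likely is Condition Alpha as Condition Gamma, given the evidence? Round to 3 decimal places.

Taking complements, P(symptomatic | each) = Condition Delta 0.062, Condition Alpha 0.06, Condition Gamma 0.05.
Prior × likelihood for each hypothesis:
  Condition Delta: 0.18 × 0.062 = 0.01116
  Condition Alpha: 0.56 × 0.06 = 0.0336
  Condition Gamma: 0.26 × 0.05 = 0.013
Sum = 0.05776.
The ratio is 0.0336 / 0.013 (the normalizer cancels) = 2.585.

2.585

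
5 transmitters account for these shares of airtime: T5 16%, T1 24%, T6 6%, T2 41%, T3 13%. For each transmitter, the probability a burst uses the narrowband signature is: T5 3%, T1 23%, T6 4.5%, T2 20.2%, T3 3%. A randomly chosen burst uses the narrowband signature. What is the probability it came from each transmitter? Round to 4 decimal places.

T5 0.0321, T1 0.3694, T6 0.0181, T2 0.5543, T3 0.0261

Prior × likelihood for each hypothesis:
  T5: 0.16 × 0.03 = 0.0048
  T1: 0.24 × 0.23 = 0.0552
  T6: 0.06 × 0.045 = 0.0027
  T2: 0.41 × 0.202 = 0.08282
  T3: 0.13 × 0.03 = 0.0039
Sum = 0.14942.
P(T5 | narrowband) = 0.0048/0.14942 ≈ 0.0321
P(T1 | narrowband) = 0.0552/0.14942 ≈ 0.3694
P(T6 | narrowband) = 0.0027/0.14942 ≈ 0.0181
P(T2 | narrowband) = 0.08282/0.14942 ≈ 0.5543
P(T3 | narrowband) = 0.0039/0.14942 ≈ 0.0261
(Check: 0.0321+0.3694+0.0181+0.5543+0.0261 = 1.0000.)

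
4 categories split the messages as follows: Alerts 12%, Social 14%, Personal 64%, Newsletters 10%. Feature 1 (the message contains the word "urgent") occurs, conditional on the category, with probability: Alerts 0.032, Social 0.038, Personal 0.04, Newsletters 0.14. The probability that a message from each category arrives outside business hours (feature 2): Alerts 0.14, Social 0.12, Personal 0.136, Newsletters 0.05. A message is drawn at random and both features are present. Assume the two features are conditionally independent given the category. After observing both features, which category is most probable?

Prior × likelihood for each hypothesis:
  Alerts: 0.12 × 0.032 × 0.14 = 0.0005376
  Social: 0.14 × 0.038 × 0.12 = 0.0006384
  Personal: 0.64 × 0.04 × 0.136 = 0.0034816
  Newsletters: 0.1 × 0.14 × 0.05 = 0.0007
Sum = 0.0053576.
Largest term belongs to Personal, so Personal is most probable.

Personal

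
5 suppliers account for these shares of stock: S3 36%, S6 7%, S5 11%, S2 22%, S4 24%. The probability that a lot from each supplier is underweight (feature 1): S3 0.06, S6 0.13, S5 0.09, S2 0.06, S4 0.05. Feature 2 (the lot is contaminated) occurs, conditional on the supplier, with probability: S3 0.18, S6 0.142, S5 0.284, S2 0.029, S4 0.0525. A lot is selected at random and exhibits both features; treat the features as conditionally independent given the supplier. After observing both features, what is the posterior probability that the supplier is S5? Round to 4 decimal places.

0.3122

Prior × likelihood for each hypothesis:
  S3: 0.36 × 0.06 × 0.18 = 0.003888
  S6: 0.07 × 0.13 × 0.142 = 0.0012922
  S5: 0.11 × 0.09 × 0.284 = 0.0028116
  S2: 0.22 × 0.06 × 0.029 = 0.0003828
  S4: 0.24 × 0.05 × 0.0525 = 0.00063
Sum = 0.0090046.
P(S5 | evidence) = 0.0028116 / 0.0090046 ≈ 0.3122.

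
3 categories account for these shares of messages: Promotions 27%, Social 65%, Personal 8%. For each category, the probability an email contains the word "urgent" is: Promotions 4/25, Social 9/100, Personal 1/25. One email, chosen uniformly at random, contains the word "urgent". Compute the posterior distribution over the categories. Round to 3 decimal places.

Promotions 0.412, Social 0.558, Personal 0.031

By Bayes' rule, posterior ∝ prior × likelihood:
  Promotions: 0.27 × 0.16 = 0.0432
  Social: 0.65 × 0.09 = 0.0585
  Personal: 0.08 × 0.04 = 0.0032
Normalizing constant = 0.1049.
P(Promotions | urgent-flag) = 0.0432/0.1049 ≈ 0.412
P(Social | urgent-flag) = 0.0585/0.1049 ≈ 0.558
P(Personal | urgent-flag) = 0.0032/0.1049 ≈ 0.031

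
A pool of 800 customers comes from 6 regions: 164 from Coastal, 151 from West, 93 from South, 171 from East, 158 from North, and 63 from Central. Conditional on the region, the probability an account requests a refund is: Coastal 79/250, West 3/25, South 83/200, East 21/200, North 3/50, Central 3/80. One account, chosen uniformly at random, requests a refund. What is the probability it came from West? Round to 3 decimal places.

0.131

Prior × likelihood for each hypothesis:
  Coastal: 0.205 × 0.316 = 0.06478
  West: 0.18875 × 0.12 = 0.02265
  South: 0.11625 × 0.415 = 0.04824375
  East: 0.21375 × 0.105 = 0.02244375
  North: 0.1975 × 0.06 = 0.01185
  Central: 0.07875 × 0.0375 = 0.002953125
Sum = 0.172920625.
P(West | evidence) = 0.02265 / 0.172920625 ≈ 0.131.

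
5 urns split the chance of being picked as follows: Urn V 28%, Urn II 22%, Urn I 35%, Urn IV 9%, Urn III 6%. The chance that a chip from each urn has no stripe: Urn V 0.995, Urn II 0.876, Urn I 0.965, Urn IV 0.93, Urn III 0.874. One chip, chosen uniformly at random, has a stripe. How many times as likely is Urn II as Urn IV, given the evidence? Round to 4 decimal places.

Taking complements, P(striped | each) = Urn V 0.005, Urn II 0.124, Urn I 0.035, Urn IV 0.07, Urn III 0.126.
Unnormalized posteriors (prior × likelihood):
  Urn V: 0.28 × 0.005 = 0.0014
  Urn II: 0.22 × 0.124 = 0.02728
  Urn I: 0.35 × 0.035 = 0.01225
  Urn IV: 0.09 × 0.07 = 0.0063
  Urn III: 0.06 × 0.126 = 0.00756
Total = 0.05479.
The ratio is 0.02728 / 0.0063 (the normalizer cancels) = 4.3302.

4.3302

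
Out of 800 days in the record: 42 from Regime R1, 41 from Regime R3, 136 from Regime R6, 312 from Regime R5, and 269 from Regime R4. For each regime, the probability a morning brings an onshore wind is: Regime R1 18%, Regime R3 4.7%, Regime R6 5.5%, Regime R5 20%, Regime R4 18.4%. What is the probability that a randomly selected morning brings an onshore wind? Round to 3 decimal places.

0.161

By Bayes' rule, posterior ∝ prior × likelihood:
  Regime R1: 0.0525 × 0.18 = 0.00945
  Regime R3: 0.05125 × 0.047 = 0.00240875
  Regime R6: 0.17 × 0.055 = 0.00935
  Regime R5: 0.39 × 0.2 = 0.078
  Regime R4: 0.33625 × 0.184 = 0.06187
P(onshore) = 0.00945 + 0.00240875 + 0.00935 + 0.078 + 0.06187 = 0.16107875 → 0.161.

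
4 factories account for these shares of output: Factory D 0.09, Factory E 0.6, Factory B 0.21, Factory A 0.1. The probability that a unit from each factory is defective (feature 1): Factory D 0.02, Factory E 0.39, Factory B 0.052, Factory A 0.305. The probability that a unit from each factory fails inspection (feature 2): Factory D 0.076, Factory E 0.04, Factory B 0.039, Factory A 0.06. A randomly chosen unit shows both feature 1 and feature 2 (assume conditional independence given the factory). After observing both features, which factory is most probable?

By Bayes' rule, posterior ∝ prior × likelihood:
  Factory D: 0.09 × 0.02 × 0.076 = 0.0001368
  Factory E: 0.6 × 0.39 × 0.04 = 0.00936
  Factory B: 0.21 × 0.052 × 0.039 = 0.00042588
  Factory A: 0.1 × 0.305 × 0.06 = 0.00183
Normalizing constant = 0.01175268.
Largest term belongs to Factory E, so Factory E is most probable.

Factory E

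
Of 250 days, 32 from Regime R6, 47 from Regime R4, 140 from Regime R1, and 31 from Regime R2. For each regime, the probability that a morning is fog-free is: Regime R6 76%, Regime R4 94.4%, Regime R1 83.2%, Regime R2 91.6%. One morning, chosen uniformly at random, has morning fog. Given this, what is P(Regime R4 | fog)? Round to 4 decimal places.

Taking complements, P(fog | each) = Regime R6 0.24, Regime R4 0.056, Regime R1 0.168, Regime R2 0.084.
By Bayes' rule, posterior ∝ prior × likelihood:
  Regime R6: 0.128 × 0.24 = 0.03072
  Regime R4: 0.188 × 0.056 = 0.010528
  Regime R1: 0.56 × 0.168 = 0.09408
  Regime R2: 0.124 × 0.084 = 0.010416
Normalizing constant = 0.145744.
P(Regime R4 | evidence) = 0.010528 / 0.145744 ≈ 0.0722.

0.0722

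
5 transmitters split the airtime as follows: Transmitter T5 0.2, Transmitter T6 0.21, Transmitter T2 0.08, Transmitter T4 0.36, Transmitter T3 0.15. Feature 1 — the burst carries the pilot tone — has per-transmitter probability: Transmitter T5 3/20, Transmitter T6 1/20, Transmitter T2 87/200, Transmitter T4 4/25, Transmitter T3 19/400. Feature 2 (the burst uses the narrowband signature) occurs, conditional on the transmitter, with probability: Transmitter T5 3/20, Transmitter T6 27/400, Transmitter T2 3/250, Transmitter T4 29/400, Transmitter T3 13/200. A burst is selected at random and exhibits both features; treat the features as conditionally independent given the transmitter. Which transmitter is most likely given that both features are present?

Prior × likelihood for each hypothesis:
  Transmitter T5: 0.2 × 0.15 × 0.15 = 0.0045
  Transmitter T6: 0.21 × 0.05 × 0.0675 = 0.00070875
  Transmitter T2: 0.08 × 0.435 × 0.012 = 0.0004176
  Transmitter T4: 0.36 × 0.16 × 0.0725 = 0.004176
  Transmitter T3: 0.15 × 0.0475 × 0.065 = 0.000463125
Normalizing constant = 0.010265475.
Largest term belongs to Transmitter T5, so Transmitter T5 is most probable.

Transmitter T5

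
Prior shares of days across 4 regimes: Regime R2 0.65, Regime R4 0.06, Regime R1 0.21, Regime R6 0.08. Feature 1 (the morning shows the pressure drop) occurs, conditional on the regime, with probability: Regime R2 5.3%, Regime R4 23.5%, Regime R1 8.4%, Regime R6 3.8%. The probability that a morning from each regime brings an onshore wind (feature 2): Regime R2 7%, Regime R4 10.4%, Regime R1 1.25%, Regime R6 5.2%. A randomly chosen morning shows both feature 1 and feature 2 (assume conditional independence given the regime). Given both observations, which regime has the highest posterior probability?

Regime R2

Compute prior × likelihood for every hypothesis:
  Regime R2: 0.65 × 0.053 × 0.07 = 0.0024115
  Regime R4: 0.06 × 0.235 × 0.104 = 0.0014664
  Regime R1: 0.21 × 0.084 × 0.0125 = 0.0002205
  Regime R6: 0.08 × 0.038 × 0.052 = 0.00015808
Total = 0.00425648.
Largest term belongs to Regime R2, so Regime R2 is most probable.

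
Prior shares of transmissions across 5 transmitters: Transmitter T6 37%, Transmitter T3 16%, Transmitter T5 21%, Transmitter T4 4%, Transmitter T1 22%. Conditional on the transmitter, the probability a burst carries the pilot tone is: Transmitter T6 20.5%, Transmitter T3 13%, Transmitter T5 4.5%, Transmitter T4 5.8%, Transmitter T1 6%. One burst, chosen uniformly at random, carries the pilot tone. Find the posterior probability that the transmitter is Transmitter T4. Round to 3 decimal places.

0.019

Compute prior × likelihood for every hypothesis:
  Transmitter T6: 0.37 × 0.205 = 0.07585
  Transmitter T3: 0.16 × 0.13 = 0.0208
  Transmitter T5: 0.21 × 0.045 = 0.00945
  Transmitter T4: 0.04 × 0.058 = 0.00232
  Transmitter T1: 0.22 × 0.06 = 0.0132
Sum = 0.12162.
P(Transmitter T4 | evidence) = 0.00232 / 0.12162 ≈ 0.019.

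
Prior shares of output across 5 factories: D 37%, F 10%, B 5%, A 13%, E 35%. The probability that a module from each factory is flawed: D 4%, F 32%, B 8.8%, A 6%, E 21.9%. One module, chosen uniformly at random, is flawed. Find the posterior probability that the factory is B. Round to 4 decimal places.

0.0324

By Bayes' rule, posterior ∝ prior × likelihood:
  D: 0.37 × 0.04 = 0.0148
  F: 0.1 × 0.32 = 0.032
  B: 0.05 × 0.088 = 0.0044
  A: 0.13 × 0.06 = 0.0078
  E: 0.35 × 0.219 = 0.07665
Sum = 0.13565.
P(B | evidence) = 0.0044 / 0.13565 ≈ 0.0324.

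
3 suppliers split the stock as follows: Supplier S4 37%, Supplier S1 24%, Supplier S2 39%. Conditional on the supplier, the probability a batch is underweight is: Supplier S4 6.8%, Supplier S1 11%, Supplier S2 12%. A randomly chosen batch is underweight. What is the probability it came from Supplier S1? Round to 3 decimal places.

By Bayes' rule, posterior ∝ prior × likelihood:
  Supplier S4: 0.37 × 0.068 = 0.02516
  Supplier S1: 0.24 × 0.11 = 0.0264
  Supplier S2: 0.39 × 0.12 = 0.0468
Sum = 0.09836.
P(Supplier S1 | evidence) = 0.0264 / 0.09836 ≈ 0.268.

0.268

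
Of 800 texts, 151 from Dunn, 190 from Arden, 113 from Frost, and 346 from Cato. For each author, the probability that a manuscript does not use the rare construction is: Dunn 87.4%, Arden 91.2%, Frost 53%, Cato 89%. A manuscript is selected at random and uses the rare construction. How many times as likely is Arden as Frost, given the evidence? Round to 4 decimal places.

Taking complements, P(rare-form | each) = Dunn 0.126, Arden 0.088, Frost 0.47, Cato 0.11.
Unnormalized posteriors (prior × likelihood):
  Dunn: 0.18875 × 0.126 = 0.0237825
  Arden: 0.2375 × 0.088 = 0.0209
  Frost: 0.14125 × 0.47 = 0.0663875
  Cato: 0.4325 × 0.11 = 0.047575
Normalizing constant = 0.158645.
The ratio is 0.0209 / 0.0663875 (the normalizer cancels) = 0.3148.

0.3148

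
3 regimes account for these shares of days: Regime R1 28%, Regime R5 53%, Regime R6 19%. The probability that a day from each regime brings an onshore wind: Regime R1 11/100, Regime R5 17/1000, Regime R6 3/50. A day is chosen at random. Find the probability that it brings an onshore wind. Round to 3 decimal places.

Prior × likelihood for each hypothesis:
  Regime R1: 0.28 × 0.11 = 0.0308
  Regime R5: 0.53 × 0.017 = 0.00901
  Regime R6: 0.19 × 0.06 = 0.0114
P(onshore) = 0.0308 + 0.00901 + 0.0114 = 0.05121 → 0.051.

0.051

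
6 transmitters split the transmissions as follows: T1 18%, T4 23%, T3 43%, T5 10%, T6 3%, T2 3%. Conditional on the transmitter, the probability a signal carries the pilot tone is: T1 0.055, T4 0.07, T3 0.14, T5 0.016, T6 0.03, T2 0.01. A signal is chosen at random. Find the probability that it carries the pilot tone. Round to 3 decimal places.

0.089

By Bayes' rule, posterior ∝ prior × likelihood:
  T1: 0.18 × 0.055 = 0.0099
  T4: 0.23 × 0.07 = 0.0161
  T3: 0.43 × 0.14 = 0.0602
  T5: 0.1 × 0.016 = 0.0016
  T6: 0.03 × 0.03 = 0.0009
  T2: 0.03 × 0.01 = 0.0003
P(pilot) = 0.0099 + 0.0161 + 0.0602 + 0.0016 + 0.0009 + 0.0003 = 0.089 → 0.089.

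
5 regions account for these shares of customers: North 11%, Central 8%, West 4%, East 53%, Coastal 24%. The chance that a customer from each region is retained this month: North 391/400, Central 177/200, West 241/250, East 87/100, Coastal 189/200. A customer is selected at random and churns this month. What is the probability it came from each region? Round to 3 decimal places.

North 0.026, Central 0.097, West 0.015, East 0.724, Coastal 0.139

Taking complements, P(churn | each) = North 0.0225, Central 0.115, West 0.036, East 0.13, Coastal 0.055.
Compute prior × likelihood for every hypothesis:
  North: 0.11 × 0.0225 = 0.002475
  Central: 0.08 × 0.115 = 0.0092
  West: 0.04 × 0.036 = 0.00144
  East: 0.53 × 0.13 = 0.0689
  Coastal: 0.24 × 0.055 = 0.0132
Sum = 0.095215.
P(North | churn) = 0.002475/0.095215 ≈ 0.026
P(Central | churn) = 0.0092/0.095215 ≈ 0.097
P(West | churn) = 0.00144/0.095215 ≈ 0.015
P(East | churn) = 0.0689/0.095215 ≈ 0.724
P(Coastal | churn) = 0.0132/0.095215 ≈ 0.139
(Check: 0.026+0.097+0.015+0.724+0.139 = 1.001.)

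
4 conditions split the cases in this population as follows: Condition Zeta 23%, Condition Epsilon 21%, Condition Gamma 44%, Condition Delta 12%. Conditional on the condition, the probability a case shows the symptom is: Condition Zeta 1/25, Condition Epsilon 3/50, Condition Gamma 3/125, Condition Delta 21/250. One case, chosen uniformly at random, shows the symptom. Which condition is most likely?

Condition Epsilon

Compute prior × likelihood for every hypothesis:
  Condition Zeta: 0.23 × 0.04 = 0.0092
  Condition Epsilon: 0.21 × 0.06 = 0.0126
  Condition Gamma: 0.44 × 0.024 = 0.01056
  Condition Delta: 0.12 × 0.084 = 0.01008
Total = 0.04244.
Largest term belongs to Condition Epsilon, so Condition Epsilon is most probable.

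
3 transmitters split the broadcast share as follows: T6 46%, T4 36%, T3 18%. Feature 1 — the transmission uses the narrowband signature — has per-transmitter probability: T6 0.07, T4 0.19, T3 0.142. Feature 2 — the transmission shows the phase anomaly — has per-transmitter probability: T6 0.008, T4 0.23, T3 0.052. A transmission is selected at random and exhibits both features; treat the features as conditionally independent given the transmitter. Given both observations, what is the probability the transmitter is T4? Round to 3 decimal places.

By Bayes' rule, posterior ∝ prior × likelihood:
  T6: 0.46 × 0.07 × 0.008 = 0.0002576
  T4: 0.36 × 0.19 × 0.23 = 0.015732
  T3: 0.18 × 0.142 × 0.052 = 0.00132912
Normalizing constant = 0.01731872.
P(T4 | evidence) = 0.015732 / 0.01731872 ≈ 0.908.

0.908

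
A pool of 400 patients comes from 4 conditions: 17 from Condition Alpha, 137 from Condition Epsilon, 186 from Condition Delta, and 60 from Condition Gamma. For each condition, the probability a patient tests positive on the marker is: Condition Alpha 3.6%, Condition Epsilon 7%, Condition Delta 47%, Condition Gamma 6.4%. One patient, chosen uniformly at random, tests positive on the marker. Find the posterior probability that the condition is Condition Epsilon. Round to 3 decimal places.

0.095

By Bayes' rule, posterior ∝ prior × likelihood:
  Condition Alpha: 0.0425 × 0.036 = 0.00153
  Condition Epsilon: 0.3425 × 0.07 = 0.023975
  Condition Delta: 0.465 × 0.47 = 0.21855
  Condition Gamma: 0.15 × 0.064 = 0.0096
Normalizing constant = 0.253655.
P(Condition Epsilon | evidence) = 0.023975 / 0.253655 ≈ 0.095.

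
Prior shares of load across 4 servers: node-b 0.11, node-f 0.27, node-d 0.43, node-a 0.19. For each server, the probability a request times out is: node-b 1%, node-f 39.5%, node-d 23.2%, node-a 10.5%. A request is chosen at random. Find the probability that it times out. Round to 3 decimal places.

Compute prior × likelihood for every hypothesis:
  node-b: 0.11 × 0.01 = 0.0011
  node-f: 0.27 × 0.395 = 0.10665
  node-d: 0.43 × 0.232 = 0.09976
  node-a: 0.19 × 0.105 = 0.01995
P(timeout) = 0.0011 + 0.10665 + 0.09976 + 0.01995 = 0.22746 → 0.227.

0.227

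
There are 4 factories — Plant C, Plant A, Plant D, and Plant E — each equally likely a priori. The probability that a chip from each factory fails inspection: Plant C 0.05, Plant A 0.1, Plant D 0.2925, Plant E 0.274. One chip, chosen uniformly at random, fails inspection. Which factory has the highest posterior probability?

With a uniform prior (1/4 each), posterior ∝ likelihood:
  Plant C: 0.05
  Plant A: 0.1
  Plant D: 0.2925
  Plant E: 0.274
Total = 0.7165.
Largest term belongs to Plant D, so Plant D is most probable.

Plant D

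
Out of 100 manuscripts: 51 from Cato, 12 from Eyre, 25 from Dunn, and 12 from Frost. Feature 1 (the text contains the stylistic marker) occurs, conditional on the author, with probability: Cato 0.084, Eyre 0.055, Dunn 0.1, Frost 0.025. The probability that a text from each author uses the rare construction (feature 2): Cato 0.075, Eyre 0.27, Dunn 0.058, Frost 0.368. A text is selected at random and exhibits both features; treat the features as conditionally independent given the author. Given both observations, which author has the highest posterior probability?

Cato

By Bayes' rule, posterior ∝ prior × likelihood:
  Cato: 0.51 × 0.084 × 0.075 = 0.003213
  Eyre: 0.12 × 0.055 × 0.27 = 0.001782
  Dunn: 0.25 × 0.1 × 0.058 = 0.00145
  Frost: 0.12 × 0.025 × 0.368 = 0.001104
Sum = 0.007549.
Largest term belongs to Cato, so Cato is most probable.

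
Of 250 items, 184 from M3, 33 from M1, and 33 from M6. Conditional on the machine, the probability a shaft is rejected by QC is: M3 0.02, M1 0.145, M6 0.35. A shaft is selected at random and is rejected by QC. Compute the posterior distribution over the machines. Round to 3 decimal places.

M3 0.184, M1 0.239, M6 0.577

Prior × likelihood for each hypothesis:
  M3: 0.736 × 0.02 = 0.01472
  M1: 0.132 × 0.145 = 0.01914
  M6: 0.132 × 0.35 = 0.0462
Total = 0.08006.
P(M3 | rejected) = 0.01472/0.08006 ≈ 0.184
P(M1 | rejected) = 0.01914/0.08006 ≈ 0.239
P(M6 | rejected) = 0.0462/0.08006 ≈ 0.577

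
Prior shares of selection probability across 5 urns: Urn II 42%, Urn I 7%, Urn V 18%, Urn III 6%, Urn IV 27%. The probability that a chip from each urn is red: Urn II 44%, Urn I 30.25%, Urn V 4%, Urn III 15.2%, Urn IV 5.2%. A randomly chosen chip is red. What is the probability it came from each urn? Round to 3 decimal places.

Compute prior × likelihood for every hypothesis:
  Urn II: 0.42 × 0.44 = 0.1848
  Urn I: 0.07 × 0.3025 = 0.021175
  Urn V: 0.18 × 0.04 = 0.0072
  Urn III: 0.06 × 0.152 = 0.00912
  Urn IV: 0.27 × 0.052 = 0.01404
Sum = 0.236335.
P(Urn II | red) = 0.1848/0.236335 ≈ 0.782
P(Urn I | red) = 0.021175/0.236335 ≈ 0.090
P(Urn V | red) = 0.0072/0.236335 ≈ 0.030
P(Urn III | red) = 0.00912/0.236335 ≈ 0.039
P(Urn IV | red) = 0.01404/0.236335 ≈ 0.059

Urn II 0.782, Urn I 0.090, Urn V 0.030, Urn III 0.039, Urn IV 0.059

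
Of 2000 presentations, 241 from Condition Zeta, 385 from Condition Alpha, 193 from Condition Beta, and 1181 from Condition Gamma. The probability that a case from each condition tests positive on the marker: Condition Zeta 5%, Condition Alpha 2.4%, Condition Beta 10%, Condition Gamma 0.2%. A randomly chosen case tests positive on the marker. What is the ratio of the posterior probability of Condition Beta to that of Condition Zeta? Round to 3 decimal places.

1.602

Compute prior × likelihood for every hypothesis:
  Condition Zeta: 0.1205 × 0.05 = 0.006025
  Condition Alpha: 0.1925 × 0.024 = 0.00462
  Condition Beta: 0.0965 × 0.1 = 0.00965
  Condition Gamma: 0.5905 × 0.002 = 0.001181
Normalizing constant = 0.021476.
The ratio is 0.00965 / 0.006025 (the normalizer cancels) = 1.602.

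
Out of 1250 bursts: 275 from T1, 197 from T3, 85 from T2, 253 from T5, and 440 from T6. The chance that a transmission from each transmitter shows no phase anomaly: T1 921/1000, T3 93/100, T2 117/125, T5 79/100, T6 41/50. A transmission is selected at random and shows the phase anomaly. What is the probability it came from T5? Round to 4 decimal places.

0.3066

Taking complements, P(anomaly | each) = T1 0.079, T3 0.07, T2 0.064, T5 0.21, T6 0.18.
Compute prior × likelihood for every hypothesis:
  T1: 0.22 × 0.079 = 0.01738
  T3: 0.1576 × 0.07 = 0.011032
  T2: 0.068 × 0.064 = 0.004352
  T5: 0.2024 × 0.21 = 0.042504
  T6: 0.352 × 0.18 = 0.06336
Sum = 0.138628.
P(T5 | evidence) = 0.042504 / 0.138628 ≈ 0.3066.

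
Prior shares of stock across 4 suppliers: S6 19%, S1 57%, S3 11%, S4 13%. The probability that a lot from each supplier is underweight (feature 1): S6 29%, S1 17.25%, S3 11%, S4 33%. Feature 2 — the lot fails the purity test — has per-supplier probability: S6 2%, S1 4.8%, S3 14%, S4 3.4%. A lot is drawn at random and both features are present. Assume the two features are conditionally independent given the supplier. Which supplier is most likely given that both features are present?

Prior × likelihood for each hypothesis:
  S6: 0.19 × 0.29 × 0.02 = 0.001102
  S1: 0.57 × 0.1725 × 0.048 = 0.0047196
  S3: 0.11 × 0.11 × 0.14 = 0.001694
  S4: 0.13 × 0.33 × 0.034 = 0.0014586
Normalizing constant = 0.0089742.
Largest term belongs to S1, so S1 is most probable.

S1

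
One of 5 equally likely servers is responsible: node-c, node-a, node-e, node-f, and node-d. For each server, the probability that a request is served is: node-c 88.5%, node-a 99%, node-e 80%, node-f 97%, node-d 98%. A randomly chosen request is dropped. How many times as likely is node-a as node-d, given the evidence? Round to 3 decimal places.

0.500

Taking complements, P(dropped | each) = node-c 0.115, node-a 0.01, node-e 0.2, node-f 0.03, node-d 0.02.
Since the prior is uniform, the posterior is proportional to the likelihood:
  node-c: 0.115
  node-a: 0.01
  node-e: 0.2
  node-f: 0.03
  node-d: 0.02
Total = 0.375.
The ratio is 0.01 / 0.02 (the normalizer cancels) = 0.500.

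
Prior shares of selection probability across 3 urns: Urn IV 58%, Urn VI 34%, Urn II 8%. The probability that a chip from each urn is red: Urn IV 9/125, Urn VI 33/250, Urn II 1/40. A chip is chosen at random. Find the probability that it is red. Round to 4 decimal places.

0.0886

Compute prior × likelihood for every hypothesis:
  Urn IV: 0.58 × 0.072 = 0.04176
  Urn VI: 0.34 × 0.132 = 0.04488
  Urn II: 0.08 × 0.025 = 0.002
P(red) = 0.04176 + 0.04488 + 0.002 = 0.08864 → 0.0886.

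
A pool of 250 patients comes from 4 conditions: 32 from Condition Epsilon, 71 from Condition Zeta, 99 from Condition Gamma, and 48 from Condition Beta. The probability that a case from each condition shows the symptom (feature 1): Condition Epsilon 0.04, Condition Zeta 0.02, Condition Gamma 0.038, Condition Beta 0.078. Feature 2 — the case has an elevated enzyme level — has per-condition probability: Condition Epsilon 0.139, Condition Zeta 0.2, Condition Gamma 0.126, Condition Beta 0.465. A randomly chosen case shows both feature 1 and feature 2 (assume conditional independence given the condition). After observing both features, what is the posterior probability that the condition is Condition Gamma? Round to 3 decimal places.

Prior × likelihood for each hypothesis:
  Condition Epsilon: 0.128 × 0.04 × 0.139 = 0.00071168
  Condition Zeta: 0.284 × 0.02 × 0.2 = 0.001136
  Condition Gamma: 0.396 × 0.038 × 0.126 = 0.001896048
  Condition Beta: 0.192 × 0.078 × 0.465 = 0.00696384
Normalizing constant = 0.010707568.
P(Condition Gamma | evidence) = 0.001896048 / 0.010707568 ≈ 0.177.

0.177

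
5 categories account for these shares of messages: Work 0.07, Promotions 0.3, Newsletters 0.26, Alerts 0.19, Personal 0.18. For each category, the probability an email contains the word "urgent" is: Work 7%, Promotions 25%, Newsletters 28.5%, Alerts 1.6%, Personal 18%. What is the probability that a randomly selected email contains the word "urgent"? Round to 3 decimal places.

0.189

Prior × likelihood for each hypothesis:
  Work: 0.07 × 0.07 = 0.0049
  Promotions: 0.3 × 0.25 = 0.075
  Newsletters: 0.26 × 0.285 = 0.0741
  Alerts: 0.19 × 0.016 = 0.00304
  Personal: 0.18 × 0.18 = 0.0324
P(urgent-flag) = 0.0049 + 0.075 + 0.0741 + 0.00304 + 0.0324 = 0.18944 → 0.189.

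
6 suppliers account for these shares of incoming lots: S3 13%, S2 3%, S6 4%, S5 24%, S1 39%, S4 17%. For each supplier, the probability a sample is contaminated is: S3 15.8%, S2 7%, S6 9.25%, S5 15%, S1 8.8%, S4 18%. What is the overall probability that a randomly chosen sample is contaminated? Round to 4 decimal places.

Unnormalized posteriors (prior × likelihood):
  S3: 0.13 × 0.158 = 0.02054
  S2: 0.03 × 0.07 = 0.0021
  S6: 0.04 × 0.0925 = 0.0037
  S5: 0.24 × 0.15 = 0.036
  S1: 0.39 × 0.088 = 0.03432
  S4: 0.17 × 0.18 = 0.0306
P(contaminated) = 0.02054 + 0.0021 + 0.0037 + 0.036 + 0.03432 + 0.0306 = 0.12726 → 0.1273.

0.1273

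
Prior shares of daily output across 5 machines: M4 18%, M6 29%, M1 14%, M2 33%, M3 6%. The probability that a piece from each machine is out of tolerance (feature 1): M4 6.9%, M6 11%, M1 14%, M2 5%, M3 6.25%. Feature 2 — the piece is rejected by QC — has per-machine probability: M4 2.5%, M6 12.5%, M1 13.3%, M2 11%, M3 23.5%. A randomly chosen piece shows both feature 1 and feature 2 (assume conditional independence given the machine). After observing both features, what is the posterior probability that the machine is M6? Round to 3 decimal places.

Compute prior × likelihood for every hypothesis:
  M4: 0.18 × 0.069 × 0.025 = 0.0003105
  M6: 0.29 × 0.11 × 0.125 = 0.0039875
  M1: 0.14 × 0.14 × 0.133 = 0.0026068
  M2: 0.33 × 0.05 × 0.11 = 0.001815
  M3: 0.06 × 0.0625 × 0.235 = 0.00088125
Total = 0.00960105.
P(M6 | evidence) = 0.0039875 / 0.00960105 ≈ 0.415.

0.415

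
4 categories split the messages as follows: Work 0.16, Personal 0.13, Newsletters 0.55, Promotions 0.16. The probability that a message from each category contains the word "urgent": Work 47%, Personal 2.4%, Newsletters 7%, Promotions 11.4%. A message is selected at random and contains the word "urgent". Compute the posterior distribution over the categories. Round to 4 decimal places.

Work 0.5568, Personal 0.0231, Newsletters 0.2851, Promotions 0.1351

By Bayes' rule, posterior ∝ prior × likelihood:
  Work: 0.16 × 0.47 = 0.0752
  Personal: 0.13 × 0.024 = 0.00312
  Newsletters: 0.55 × 0.07 = 0.0385
  Promotions: 0.16 × 0.114 = 0.01824
Total = 0.13506.
P(Work | urgent-flag) = 0.0752/0.13506 ≈ 0.5568
P(Personal | urgent-flag) = 0.00312/0.13506 ≈ 0.0231
P(Newsletters | urgent-flag) = 0.0385/0.13506 ≈ 0.2851
P(Promotions | urgent-flag) = 0.01824/0.13506 ≈ 0.1351
(Check: 0.5568+0.0231+0.2851+0.1351 = 1.0001.)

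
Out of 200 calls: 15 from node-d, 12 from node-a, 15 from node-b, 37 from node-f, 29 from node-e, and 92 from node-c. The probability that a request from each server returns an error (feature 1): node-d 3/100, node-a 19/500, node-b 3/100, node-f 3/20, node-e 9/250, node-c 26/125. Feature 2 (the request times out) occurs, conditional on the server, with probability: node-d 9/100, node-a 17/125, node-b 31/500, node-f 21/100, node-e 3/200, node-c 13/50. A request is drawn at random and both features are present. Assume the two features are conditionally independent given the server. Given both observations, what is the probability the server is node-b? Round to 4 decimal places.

Unnormalized posteriors (prior × likelihood):
  node-d: 0.075 × 0.03 × 0.09 = 0.0002025
  node-a: 0.06 × 0.038 × 0.136 = 0.00031008
  node-b: 0.075 × 0.03 × 0.062 = 0.0001395
  node-f: 0.185 × 0.15 × 0.21 = 0.0058275
  node-e: 0.145 × 0.036 × 0.015 = 0.0000783
  node-c: 0.46 × 0.208 × 0.26 = 0.0248768
Normalizing constant = 0.03143468.
P(node-b | evidence) = 0.0001395 / 0.03143468 ≈ 0.0044.

0.0044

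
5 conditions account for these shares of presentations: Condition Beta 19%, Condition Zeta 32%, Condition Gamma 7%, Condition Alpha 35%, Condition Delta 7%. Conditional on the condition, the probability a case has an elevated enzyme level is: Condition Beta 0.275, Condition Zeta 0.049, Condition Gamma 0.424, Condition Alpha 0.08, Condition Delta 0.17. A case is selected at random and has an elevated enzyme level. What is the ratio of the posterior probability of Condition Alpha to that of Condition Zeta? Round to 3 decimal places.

Unnormalized posteriors (prior × likelihood):
  Condition Beta: 0.19 × 0.275 = 0.05225
  Condition Zeta: 0.32 × 0.049 = 0.01568
  Condition Gamma: 0.07 × 0.424 = 0.02968
  Condition Alpha: 0.35 × 0.08 = 0.028
  Condition Delta: 0.07 × 0.17 = 0.0119
Normalizing constant = 0.13751.
The ratio is 0.028 / 0.01568 (the normalizer cancels) = 1.786.

1.786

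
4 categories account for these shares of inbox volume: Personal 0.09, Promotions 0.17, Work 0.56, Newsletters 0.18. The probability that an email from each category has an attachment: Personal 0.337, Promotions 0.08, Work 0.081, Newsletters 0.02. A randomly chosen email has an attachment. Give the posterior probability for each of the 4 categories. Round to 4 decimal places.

Personal 0.3265, Promotions 0.1464, Work 0.4883, Newsletters 0.0388

Compute prior × likelihood for every hypothesis:
  Personal: 0.09 × 0.337 = 0.03033
  Promotions: 0.17 × 0.08 = 0.0136
  Work: 0.56 × 0.081 = 0.04536
  Newsletters: 0.18 × 0.02 = 0.0036
Sum = 0.09289.
P(Personal | attachment) = 0.03033/0.09289 ≈ 0.3265
P(Promotions | attachment) = 0.0136/0.09289 ≈ 0.1464
P(Work | attachment) = 0.04536/0.09289 ≈ 0.4883
P(Newsletters | attachment) = 0.0036/0.09289 ≈ 0.0388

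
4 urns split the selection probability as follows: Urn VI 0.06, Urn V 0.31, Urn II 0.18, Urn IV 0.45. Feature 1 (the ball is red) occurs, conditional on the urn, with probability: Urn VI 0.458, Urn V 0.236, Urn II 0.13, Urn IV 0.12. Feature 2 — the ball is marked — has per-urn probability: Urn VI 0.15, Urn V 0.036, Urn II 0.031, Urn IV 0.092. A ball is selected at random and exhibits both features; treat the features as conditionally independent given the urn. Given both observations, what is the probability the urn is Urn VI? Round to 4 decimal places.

0.3311

By Bayes' rule, posterior ∝ prior × likelihood:
  Urn VI: 0.06 × 0.458 × 0.15 = 0.004122
  Urn V: 0.31 × 0.236 × 0.036 = 0.00263376
  Urn II: 0.18 × 0.13 × 0.031 = 0.0007254
  Urn IV: 0.45 × 0.12 × 0.092 = 0.004968
Total = 0.01244916.
P(Urn VI | evidence) = 0.004122 / 0.01244916 ≈ 0.3311.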